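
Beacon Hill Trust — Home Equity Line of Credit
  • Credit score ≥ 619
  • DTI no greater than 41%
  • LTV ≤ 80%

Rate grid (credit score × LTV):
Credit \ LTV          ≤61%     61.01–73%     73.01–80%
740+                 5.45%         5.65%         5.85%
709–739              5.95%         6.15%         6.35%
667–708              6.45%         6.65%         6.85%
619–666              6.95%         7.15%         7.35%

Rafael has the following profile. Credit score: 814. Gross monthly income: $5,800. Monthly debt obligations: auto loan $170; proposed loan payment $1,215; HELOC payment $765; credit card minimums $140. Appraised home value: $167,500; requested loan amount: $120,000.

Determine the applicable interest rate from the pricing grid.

Credit score 814 ≥ 619; Total monthly debts = (170 + 1,215 + 765 + 140) = 2,290. Debt-to-income = 2,290/5,800 = 39.5% — meets 41% limit
LTV: 120,000 ÷ 167,500 = 71.6%, within 80% cap
Row: 814 falls in 740+. Column: 71.6% falls in 61.01–73%. Rate = 5.65%.

5.65%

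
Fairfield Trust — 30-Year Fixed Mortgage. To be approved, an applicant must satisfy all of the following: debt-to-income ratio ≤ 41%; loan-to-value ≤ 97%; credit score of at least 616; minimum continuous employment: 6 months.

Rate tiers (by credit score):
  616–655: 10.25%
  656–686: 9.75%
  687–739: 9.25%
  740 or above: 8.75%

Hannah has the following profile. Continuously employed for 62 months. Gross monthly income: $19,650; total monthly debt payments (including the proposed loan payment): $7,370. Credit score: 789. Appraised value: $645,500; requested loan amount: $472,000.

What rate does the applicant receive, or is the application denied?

Credit score 789 ≥ 616 (meets minimum)
LTV = 472,000/645,500 = 73.1% ≤ 97%
Debt-to-income = 7,370/19,650 = 37.5% — meets 41% limit
Employment 62 ≥ 6 months
All requirements met. Score 789 falls in the 740 or above tier → 8.75%.

Approved at 8.75%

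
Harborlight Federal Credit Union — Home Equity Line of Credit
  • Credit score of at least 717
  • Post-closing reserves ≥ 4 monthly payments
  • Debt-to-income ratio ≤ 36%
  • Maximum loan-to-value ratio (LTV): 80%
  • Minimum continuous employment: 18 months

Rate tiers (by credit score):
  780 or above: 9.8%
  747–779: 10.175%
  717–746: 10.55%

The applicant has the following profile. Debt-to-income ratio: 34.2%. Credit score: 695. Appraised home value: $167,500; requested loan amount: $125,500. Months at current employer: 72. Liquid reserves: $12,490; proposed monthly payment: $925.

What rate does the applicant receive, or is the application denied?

Denied

Credit score 695 < 717 (below minimum)
DTI 34.2% ≤ 36%
Employment 72 ≥ 18 months
Loan-to-value = 125,500/167,500 = 74.9% — pass (80% max)
Reserves: 12,490 ÷ 925 = 13.5 months (meets 4-month minimum)
Not all requirements met → denied.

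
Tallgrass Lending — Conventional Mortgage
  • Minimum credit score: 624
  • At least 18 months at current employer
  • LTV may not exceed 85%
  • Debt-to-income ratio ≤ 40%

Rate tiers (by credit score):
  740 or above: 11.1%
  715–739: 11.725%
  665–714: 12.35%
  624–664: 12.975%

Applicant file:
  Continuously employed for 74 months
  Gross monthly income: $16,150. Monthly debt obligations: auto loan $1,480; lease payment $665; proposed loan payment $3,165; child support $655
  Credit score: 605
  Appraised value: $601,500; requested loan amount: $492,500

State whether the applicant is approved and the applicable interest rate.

Credit score 605 < 624 (below minimum)
Employment 74 ≥ 18 months
Total monthly debts = (1,480 + 665 + 3,165 + 655) = 5,965. DTI: 5,965 ÷ 16,150 = 36.9%, within the 40% cap
LTV = 492,500/601,500 = 81.9% ≤ 85%
Not all requirements met → denied.

Denied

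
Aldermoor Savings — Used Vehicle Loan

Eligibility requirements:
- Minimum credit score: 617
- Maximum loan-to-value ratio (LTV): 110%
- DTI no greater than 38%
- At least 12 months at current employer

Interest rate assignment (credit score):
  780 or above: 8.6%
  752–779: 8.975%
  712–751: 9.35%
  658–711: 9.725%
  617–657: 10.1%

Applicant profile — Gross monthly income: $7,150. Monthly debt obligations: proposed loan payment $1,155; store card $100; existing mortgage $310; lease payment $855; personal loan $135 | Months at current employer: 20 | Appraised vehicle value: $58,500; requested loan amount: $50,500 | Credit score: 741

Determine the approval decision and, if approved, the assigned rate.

Credit score 741 ≥ 617 (meets minimum)
Total monthly debts = (1,155 + 100 + 310 + 855 + 135) = 2,555. DTI: 2,555 ÷ 7,150 = 35.7%, within the 38% cap
Employment 20 ≥ 12 months
Loan-to-value = 50,500/58,500 = 86.3% — pass (110% max)
All requirements met. Score 741 falls in the 712–751 tier → 9.35%.

Approved at 9.35%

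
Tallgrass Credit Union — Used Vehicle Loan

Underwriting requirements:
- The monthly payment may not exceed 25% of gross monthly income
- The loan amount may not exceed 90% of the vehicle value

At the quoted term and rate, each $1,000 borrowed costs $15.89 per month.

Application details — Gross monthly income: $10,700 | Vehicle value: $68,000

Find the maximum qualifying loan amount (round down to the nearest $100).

$61,200

Payment cap: 25% × $10,700 = $2,675/month.
At $15.89 per $1,000, that supports 2,675/15.89 × 1,000 ≈ $168,344 → $168,300.
LTV cap: 90% × $68,000 = $61,200 → $61,200.
Binding constraint: loan-to-value.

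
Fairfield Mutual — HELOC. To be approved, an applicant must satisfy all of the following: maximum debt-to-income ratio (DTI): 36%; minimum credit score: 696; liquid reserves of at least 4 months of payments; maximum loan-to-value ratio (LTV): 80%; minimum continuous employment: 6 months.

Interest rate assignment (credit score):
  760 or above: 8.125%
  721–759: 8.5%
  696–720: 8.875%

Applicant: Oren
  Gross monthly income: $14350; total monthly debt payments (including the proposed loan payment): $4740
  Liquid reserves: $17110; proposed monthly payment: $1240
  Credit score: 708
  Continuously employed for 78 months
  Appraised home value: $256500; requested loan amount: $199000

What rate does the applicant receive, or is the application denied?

Approved at 8.875%

Credit score 708 ≥ 696 (meets minimum)
Reserves = 17,110/1,240 = 13.8 months ≥ 4
Debt-to-income = 4,740/14,350 = 33% — meets 36% limit
Loan-to-value = 199,000/256,500 = 77.6% — pass (80% max)
Employment 78 ≥ 6 months
All requirements met. Score 708 falls in the 696–720 tier → 8.875%.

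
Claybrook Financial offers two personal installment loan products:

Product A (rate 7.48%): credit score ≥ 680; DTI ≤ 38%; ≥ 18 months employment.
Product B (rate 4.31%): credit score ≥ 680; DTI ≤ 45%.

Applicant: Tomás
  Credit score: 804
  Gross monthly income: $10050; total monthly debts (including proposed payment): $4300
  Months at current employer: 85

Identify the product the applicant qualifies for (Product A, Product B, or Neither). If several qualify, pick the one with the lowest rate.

DTI = 4,300/10,050 = 42.8%.
Product A: score 804 ≥ 680; DTI 42.8% > 38%; employment 85 ≥ 18 mo → does not qualify.
Product B: score 804 ≥ 680; DTI 42.8% ≤ 45% → qualifies.

Product B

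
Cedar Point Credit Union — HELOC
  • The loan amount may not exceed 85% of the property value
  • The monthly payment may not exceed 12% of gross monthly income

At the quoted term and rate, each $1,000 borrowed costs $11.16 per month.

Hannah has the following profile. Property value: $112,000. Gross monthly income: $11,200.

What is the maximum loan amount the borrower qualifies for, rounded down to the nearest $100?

$95,200

Payment cap: 12% × $11,200 = $1,344/month.
At $11.16 per $1,000, that supports 1,344/11.16 × 1,000 ≈ $120,430 → $120,400.
LTV cap: 85% × $112,000 = $95,200 → $95,200.
Binding constraint: loan-to-value.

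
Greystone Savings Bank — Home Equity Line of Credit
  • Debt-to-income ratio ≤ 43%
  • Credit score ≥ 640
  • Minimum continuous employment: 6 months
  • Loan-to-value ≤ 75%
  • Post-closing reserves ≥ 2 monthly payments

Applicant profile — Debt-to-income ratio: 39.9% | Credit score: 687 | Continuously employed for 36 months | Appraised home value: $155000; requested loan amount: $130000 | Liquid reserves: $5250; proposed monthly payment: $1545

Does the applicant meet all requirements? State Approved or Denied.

Denied

Debt-to-income 39.9% vs 43% cap — pass
Credit score 687 ≥ 640 (meets)
Employment 36 ≥ 6 months
LTV: 130,000 ÷ 155,000 = 83.9%, exceeds 75% cap
Reserves = 5,250/1,545 = 3.4 months ≥ 2
Fails on LTV.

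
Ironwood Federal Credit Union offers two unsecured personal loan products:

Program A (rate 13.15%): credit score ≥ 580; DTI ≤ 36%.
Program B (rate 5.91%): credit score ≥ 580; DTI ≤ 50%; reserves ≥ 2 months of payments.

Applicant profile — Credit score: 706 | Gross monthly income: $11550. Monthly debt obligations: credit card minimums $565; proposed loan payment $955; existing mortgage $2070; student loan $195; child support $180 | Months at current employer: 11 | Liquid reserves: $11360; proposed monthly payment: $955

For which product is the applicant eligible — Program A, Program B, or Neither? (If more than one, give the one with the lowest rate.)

Program B

Total debts = (565 + 955 + 2,070 + 195 + 180) = 3,965; DTI = 3,965/11,550 = 34.3%.
Reserves = 11,360/955 = 11.9 months.
Program A: score 706 ≥ 580; DTI 34.3% ≤ 36% → qualifies.
Program B: score 706 ≥ 580; DTI 34.3% ≤ 50%; reserves 11.9 ≥ 2 mo → qualifies.
Qualifying: Program A, Program B. Lowest rate is 5.91% → Program B.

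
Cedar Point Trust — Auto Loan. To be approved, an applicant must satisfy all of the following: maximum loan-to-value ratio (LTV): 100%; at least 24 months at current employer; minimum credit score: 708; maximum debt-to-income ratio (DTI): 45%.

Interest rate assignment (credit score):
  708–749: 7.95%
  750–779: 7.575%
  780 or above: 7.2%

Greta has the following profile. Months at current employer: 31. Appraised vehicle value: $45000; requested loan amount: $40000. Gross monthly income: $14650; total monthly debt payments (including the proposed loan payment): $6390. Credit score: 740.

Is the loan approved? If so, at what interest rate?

Credit score 740 ≥ 708 (meets minimum)
Employment 31 ≥ 24 months
Debt-to-income = 6,390/14,650 = 43.6% — meets 45% limit
LTV: 40,000 ÷ 45,000 = 88.9%, within 100% cap
All requirements met. Score 740 falls in the 708–749 tier → 7.95%.

Approved at 7.95%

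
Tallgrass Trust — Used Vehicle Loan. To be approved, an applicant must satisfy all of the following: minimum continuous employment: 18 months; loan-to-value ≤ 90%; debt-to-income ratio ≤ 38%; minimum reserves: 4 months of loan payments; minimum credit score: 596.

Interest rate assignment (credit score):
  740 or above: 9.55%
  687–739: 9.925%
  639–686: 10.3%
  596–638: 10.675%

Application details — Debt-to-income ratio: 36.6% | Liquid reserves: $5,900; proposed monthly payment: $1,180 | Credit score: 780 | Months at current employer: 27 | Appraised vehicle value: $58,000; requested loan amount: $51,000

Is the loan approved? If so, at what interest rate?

Approved at 9.55%

Credit score 780 ≥ 596 (meets minimum)
Debt-to-income 36.6% vs 38% cap — pass
Reserves = 5,900/1,180 = 5.0 months ≥ 4
Employment 27 ≥ 18 months
LTV = 51,000/58,000 = 87.9% ≤ 90%
All requirements met. Score 780 falls in the 740 or above tier → 9.55%.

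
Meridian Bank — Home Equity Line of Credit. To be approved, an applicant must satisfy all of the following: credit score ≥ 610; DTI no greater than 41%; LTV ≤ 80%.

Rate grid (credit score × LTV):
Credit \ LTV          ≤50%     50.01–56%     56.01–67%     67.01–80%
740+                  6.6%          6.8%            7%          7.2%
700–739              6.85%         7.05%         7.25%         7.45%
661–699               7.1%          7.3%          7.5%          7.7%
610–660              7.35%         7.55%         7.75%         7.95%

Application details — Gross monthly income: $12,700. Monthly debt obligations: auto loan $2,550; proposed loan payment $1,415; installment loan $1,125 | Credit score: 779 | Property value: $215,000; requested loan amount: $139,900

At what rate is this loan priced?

7%

Credit score 779 ≥ 610; Total monthly debts = (2,550 + 1,415 + 1,125) = 5,090. DTI = 5,090/12,700 = 40.1% ≤ 41%
Loan-to-value = 139,900/215,000 = 65.1% — pass (80% max)
Score 779 is in the 740+ band; LTV 65.1% is in the 56.01–67% band → 7%.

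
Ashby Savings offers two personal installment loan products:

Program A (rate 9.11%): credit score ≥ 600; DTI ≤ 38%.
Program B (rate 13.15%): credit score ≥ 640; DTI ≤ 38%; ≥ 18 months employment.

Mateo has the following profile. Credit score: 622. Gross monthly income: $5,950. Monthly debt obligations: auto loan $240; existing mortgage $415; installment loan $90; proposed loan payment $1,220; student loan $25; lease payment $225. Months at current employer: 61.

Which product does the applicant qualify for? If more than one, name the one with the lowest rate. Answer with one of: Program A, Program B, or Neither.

Program A

Total debts = (240 + 415 + 90 + 1,220 + 25 + 225) = 2,215; DTI = 2,215/5,950 = 37.2%.
Program A: score 622 ≥ 600; DTI 37.2% ≤ 38% → qualifies.
Program B: score 622 < 640; DTI 37.2% ≤ 38%; employment 61 ≥ 18 mo → does not qualify.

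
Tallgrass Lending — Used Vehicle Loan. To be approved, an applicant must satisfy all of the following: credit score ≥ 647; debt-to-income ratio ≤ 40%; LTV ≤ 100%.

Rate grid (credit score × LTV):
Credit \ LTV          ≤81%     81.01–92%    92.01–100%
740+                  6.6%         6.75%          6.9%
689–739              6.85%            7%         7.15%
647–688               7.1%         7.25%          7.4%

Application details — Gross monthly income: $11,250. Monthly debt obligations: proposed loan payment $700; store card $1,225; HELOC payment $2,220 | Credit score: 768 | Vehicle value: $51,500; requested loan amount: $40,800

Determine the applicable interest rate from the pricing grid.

6.6%

Credit score 768 ≥ 647; Total monthly debts = (700 + 1,225 + 2,220) = 4,145. DTI = 4,145/11,250 = 36.8% ≤ 40%
Loan-to-value = 40,800/51,500 = 79.2% — pass (100% max)
Row: 768 falls in 740+. Column: 79.2% falls in ≤81%. Rate = 6.6%.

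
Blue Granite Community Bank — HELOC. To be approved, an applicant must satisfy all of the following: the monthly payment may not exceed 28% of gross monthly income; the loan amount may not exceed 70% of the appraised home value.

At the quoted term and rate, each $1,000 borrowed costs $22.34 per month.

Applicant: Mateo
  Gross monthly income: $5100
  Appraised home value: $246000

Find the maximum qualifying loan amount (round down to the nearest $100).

Payment cap: 28% × $5,100 = $1,428/month.
At $22.34 per $1,000, that supports 1,428/22.34 × 1,000 ≈ $63,921 → $63,900.
LTV cap: 70% × $246,000 = $172,200 → $172,200.
Binding constraint: payment-to-income.

$63,900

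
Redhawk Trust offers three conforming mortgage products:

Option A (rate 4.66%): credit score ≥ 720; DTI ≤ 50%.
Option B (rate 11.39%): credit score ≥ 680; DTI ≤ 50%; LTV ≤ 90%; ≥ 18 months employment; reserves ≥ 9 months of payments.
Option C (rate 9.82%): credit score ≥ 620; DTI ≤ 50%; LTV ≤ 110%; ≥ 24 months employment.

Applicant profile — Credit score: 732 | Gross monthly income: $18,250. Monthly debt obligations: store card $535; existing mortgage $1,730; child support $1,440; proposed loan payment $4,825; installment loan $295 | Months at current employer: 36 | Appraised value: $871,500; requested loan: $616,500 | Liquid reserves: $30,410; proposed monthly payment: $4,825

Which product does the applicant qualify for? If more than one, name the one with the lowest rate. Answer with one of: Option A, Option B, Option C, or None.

Option A

Total debts = (535 + 1,730 + 1,440 + 4,825 + 295) = 8,825; DTI = 8,825/18,250 = 48.4%.
LTV = 616,500/871,500 = 70.7%.
Reserves = 30,410/4,825 = 6.3 months.
Option A: score 732 ≥ 720; DTI 48.4% ≤ 50% → qualifies.
Option B: score 732 ≥ 680; DTI 48.4% ≤ 50%; LTV 70.7% ≤ 90%; employment 36 ≥ 18 mo; reserves 6.3 < 9 mo → does not qualify.
Option C: score 732 ≥ 620; DTI 48.4% ≤ 50%; LTV 70.7% ≤ 110%; employment 36 ≥ 24 mo → qualifies.
Qualifying: Option A, Option C. Lowest rate is 4.66% → Option A.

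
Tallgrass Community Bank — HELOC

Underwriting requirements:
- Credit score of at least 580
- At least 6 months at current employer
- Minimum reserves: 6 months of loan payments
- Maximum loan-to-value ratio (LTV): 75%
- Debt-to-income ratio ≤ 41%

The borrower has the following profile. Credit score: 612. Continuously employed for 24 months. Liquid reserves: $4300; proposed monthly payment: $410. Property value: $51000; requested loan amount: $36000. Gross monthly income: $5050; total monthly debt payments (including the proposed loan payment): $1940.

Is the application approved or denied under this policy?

Credit score 612 ≥ 580 (meets)
Employment 24 ≥ 6 months
Liquid reserves cover 4,300/410 = 10.5 months — ≥ 6 required
LTV = 36,000/51,000 = 70.6% ≤ 75%
Debt-to-income = 1,940/5,050 = 38.4% — meets 41% limit
All criteria satisfied.

Approved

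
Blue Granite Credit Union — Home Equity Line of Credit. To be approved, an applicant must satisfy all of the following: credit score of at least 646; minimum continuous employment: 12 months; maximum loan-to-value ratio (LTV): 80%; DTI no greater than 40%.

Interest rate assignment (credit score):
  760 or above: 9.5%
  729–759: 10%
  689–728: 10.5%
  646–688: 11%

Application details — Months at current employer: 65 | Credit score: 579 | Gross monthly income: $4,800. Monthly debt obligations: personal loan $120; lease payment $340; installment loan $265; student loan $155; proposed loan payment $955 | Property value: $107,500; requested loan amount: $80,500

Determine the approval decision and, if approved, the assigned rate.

Credit score 579 < 646 (below minimum)
Total monthly debts = (120 + 340 + 265 + 155 + 955) = 1,835. Debt-to-income = 1,835/4,800 = 38.2% — meets 40% limit
LTV: 80,500 ÷ 107,500 = 74.9%, within 80% cap
Employment 65 ≥ 12 months
Not all requirements met → denied.

Denied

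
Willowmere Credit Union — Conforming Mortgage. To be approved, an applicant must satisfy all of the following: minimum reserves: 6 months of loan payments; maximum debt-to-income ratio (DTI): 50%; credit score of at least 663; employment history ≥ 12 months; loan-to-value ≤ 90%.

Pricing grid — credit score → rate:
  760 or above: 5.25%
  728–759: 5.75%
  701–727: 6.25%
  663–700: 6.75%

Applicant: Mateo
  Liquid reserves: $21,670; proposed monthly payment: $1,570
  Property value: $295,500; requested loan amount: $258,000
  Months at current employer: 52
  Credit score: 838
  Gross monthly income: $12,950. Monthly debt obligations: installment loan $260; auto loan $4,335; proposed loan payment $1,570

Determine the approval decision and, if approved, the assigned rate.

Approved at 5.25%

Credit score 838 ≥ 663 (meets minimum)
Employment 52 ≥ 12 months
Loan-to-value = 258,000/295,500 = 87.3% — pass (90% max)
Total monthly debts = (260 + 4,335 + 1,570) = 6,165. DTI: 6,165 ÷ 12,950 = 47.6%, within the 50% cap
Reserves: 21,670 ÷ 1,570 = 13.8 months (meets 6-month minimum)
All requirements met. Score 838 falls in the 760 or above tier → 5.25%.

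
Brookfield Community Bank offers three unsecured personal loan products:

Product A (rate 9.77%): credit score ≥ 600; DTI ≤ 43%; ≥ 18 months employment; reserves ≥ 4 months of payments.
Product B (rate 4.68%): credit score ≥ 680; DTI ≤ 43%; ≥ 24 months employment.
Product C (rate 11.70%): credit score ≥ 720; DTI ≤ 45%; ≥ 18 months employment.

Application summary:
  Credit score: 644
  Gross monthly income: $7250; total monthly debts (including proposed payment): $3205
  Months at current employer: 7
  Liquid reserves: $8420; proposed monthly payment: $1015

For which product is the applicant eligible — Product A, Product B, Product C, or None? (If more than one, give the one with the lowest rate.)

None

DTI = 3,205/7,250 = 44.2%.
Reserves = 8,420/1,015 = 8.3 months.
Product A: score 644 ≥ 600; DTI 44.2% > 43%; employment 7 < 18 mo; reserves 8.3 ≥ 4 mo → does not qualify.
Product B: score 644 < 680; DTI 44.2% > 43%; employment 7 < 24 mo → does not qualify.
Product C: score 644 < 720; DTI 44.2% ≤ 45%; employment 7 < 18 mo → does not qualify.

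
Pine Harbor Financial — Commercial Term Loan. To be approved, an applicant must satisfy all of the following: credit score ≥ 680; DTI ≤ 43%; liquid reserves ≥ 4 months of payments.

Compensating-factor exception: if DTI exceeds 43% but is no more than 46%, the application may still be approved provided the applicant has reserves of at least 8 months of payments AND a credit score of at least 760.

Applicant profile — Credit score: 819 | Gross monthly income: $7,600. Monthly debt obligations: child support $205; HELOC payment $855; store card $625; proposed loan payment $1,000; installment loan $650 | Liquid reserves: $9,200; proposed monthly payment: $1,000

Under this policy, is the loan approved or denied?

Approved

Credit score 819 ≥ 680 (meets base)
Total debts = (205 + 855 + 625 + 1,000 + 650) = 3,335. DTI = 3,335/7,600 = 43.9% > 43% — standard DTI limit exceeded.
Liquid reserves cover 9,200/1,000 = 9.2 months — ≥ 4 required
43.9% falls in the override range (43%–46%), so the compensating-factor test applies.
Override check — reserves: 9.2 mo (ok); score: 819 (ok).
Both override conditions satisfied; DTI exception granted.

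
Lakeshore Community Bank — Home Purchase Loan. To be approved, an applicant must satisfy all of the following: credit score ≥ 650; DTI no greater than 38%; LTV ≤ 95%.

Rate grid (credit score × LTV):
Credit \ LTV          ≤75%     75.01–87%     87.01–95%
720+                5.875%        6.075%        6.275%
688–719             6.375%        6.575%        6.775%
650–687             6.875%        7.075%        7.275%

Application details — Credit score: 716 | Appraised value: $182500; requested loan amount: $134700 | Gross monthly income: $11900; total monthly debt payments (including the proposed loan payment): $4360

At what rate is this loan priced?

Credit score 716 ≥ 650; DTI = 4,360/11,900 = 36.6% ≤ 38%
Loan-to-value = 134,700/182,500 = 73.8% — pass (95% max)
Credit 716 → row 688–719; LTV 73.8% → column ≤75%. Grid cell → 6.375%.

6.375%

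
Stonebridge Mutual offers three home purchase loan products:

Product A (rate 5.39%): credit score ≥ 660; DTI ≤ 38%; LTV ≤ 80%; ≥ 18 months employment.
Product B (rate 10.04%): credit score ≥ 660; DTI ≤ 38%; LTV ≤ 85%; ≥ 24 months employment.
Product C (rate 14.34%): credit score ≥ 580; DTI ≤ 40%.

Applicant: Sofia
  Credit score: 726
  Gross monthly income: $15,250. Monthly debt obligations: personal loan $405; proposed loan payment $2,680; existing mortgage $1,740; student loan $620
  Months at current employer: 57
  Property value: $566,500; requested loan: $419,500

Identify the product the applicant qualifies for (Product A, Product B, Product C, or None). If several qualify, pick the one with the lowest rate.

Total debts = (405 + 2,680 + 1,740 + 620) = 5,445; DTI = 5,445/15,250 = 35.7%.
LTV = 419,500/566,500 = 74.1%.
Product A: score 726 ≥ 660; DTI 35.7% ≤ 38%; LTV 74.1% ≤ 80%; employment 57 ≥ 18 mo → qualifies.
Product B: score 726 ≥ 660; DTI 35.7% ≤ 38%; LTV 74.1% ≤ 85%; employment 57 ≥ 24 mo → qualifies.
Product C: score 726 ≥ 580; DTI 35.7% ≤ 40% → qualifies.
Qualifying: Product A, Product B, Product C. Lowest rate is 5.39% → Product A.

Product A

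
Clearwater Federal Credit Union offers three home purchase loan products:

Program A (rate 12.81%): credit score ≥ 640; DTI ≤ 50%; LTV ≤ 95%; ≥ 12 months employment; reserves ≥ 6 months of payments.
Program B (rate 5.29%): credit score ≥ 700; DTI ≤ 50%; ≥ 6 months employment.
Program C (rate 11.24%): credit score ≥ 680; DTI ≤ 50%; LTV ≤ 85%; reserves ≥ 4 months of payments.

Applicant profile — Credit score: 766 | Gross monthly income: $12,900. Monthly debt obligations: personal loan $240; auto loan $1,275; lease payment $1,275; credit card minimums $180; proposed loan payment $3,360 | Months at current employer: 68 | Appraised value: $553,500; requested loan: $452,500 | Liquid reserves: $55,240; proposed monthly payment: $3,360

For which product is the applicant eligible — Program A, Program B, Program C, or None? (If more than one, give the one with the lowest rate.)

Program B

Total debts = (240 + 1,275 + 1,275 + 180 + 3,360) = 6,330; DTI = 6,330/12,900 = 49.1%.
LTV = 452,500/553,500 = 81.8%.
Reserves = 55,240/3,360 = 16.4 months.
Program A: score 766 ≥ 640; DTI 49.1% ≤ 50%; LTV 81.8% ≤ 95%; employment 68 ≥ 12 mo; reserves 16.4 ≥ 6 mo → qualifies.
Program B: score 766 ≥ 700; DTI 49.1% ≤ 50%; employment 68 ≥ 6 mo → qualifies.
Program C: score 766 ≥ 680; DTI 49.1% ≤ 50%; LTV 81.8% ≤ 85%; reserves 16.4 ≥ 4 mo → qualifies.
Qualifying: Program A, Program B, Program C. Lowest rate is 5.29% → Program B.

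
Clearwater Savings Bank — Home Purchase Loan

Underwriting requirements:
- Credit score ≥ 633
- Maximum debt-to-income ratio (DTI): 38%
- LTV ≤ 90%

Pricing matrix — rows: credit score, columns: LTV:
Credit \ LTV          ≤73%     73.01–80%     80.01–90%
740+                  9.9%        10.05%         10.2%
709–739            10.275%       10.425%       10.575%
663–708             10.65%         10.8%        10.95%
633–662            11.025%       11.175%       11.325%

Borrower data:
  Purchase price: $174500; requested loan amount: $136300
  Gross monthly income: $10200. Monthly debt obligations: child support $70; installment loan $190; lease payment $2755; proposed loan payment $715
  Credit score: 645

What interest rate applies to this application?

11.175%

Credit score 645 ≥ 633; Total monthly debts = (70 + 190 + 2,755 + 715) = 3,730. DTI = 3,730/10,200 = 36.6% ≤ 38%
LTV = 136,300/174,500 = 78.1% ≤ 90%
Score 645 is in the 633–662 band; LTV 78.1% is in the 73.01–80% band → 11.175%.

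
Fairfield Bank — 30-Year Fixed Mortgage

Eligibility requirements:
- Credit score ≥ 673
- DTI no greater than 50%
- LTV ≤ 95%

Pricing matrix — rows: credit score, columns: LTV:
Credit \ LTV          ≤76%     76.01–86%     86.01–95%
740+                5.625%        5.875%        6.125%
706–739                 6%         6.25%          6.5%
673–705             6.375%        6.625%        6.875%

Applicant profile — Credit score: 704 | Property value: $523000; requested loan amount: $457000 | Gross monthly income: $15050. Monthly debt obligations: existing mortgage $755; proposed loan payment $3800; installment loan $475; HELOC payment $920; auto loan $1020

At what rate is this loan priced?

6.875%

Credit score 704 ≥ 673; Total monthly debts = (755 + 3,800 + 475 + 920 + 1,020) = 6,970. Debt-to-income = 6,970/15,050 = 46.3% — meets 50% limit
LTV: 457,000 ÷ 523,000 = 87.4%, within 95% cap
Score 704 is in the 673–705 band; LTV 87.4% is in the 86.01–95% band → 6.875%.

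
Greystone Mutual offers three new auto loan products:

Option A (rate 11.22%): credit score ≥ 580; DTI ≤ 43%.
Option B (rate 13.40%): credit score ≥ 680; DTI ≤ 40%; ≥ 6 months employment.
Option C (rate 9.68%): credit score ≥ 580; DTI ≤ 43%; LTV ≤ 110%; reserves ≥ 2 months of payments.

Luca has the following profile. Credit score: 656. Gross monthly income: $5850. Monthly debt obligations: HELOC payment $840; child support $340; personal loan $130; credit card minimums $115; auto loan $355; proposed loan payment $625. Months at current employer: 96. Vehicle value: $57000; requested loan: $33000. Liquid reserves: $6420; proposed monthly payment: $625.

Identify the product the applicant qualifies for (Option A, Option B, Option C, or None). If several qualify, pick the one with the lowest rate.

Total debts = (840 + 340 + 130 + 115 + 355 + 625) = 2,405; DTI = 2,405/5,850 = 41.1%.
LTV = 33,000/57,000 = 57.9%.
Reserves = 6,420/625 = 10.3 months.
Option A: score 656 ≥ 580; DTI 41.1% ≤ 43% → qualifies.
Option B: score 656 < 680; DTI 41.1% > 40%; employment 96 ≥ 6 mo → does not qualify.
Option C: score 656 ≥ 580; DTI 41.1% ≤ 43%; LTV 57.9% ≤ 110%; reserves 10.3 ≥ 2 mo → qualifies.
Qualifying: Option A, Option C. Lowest rate is 9.68% → Option C.

Option C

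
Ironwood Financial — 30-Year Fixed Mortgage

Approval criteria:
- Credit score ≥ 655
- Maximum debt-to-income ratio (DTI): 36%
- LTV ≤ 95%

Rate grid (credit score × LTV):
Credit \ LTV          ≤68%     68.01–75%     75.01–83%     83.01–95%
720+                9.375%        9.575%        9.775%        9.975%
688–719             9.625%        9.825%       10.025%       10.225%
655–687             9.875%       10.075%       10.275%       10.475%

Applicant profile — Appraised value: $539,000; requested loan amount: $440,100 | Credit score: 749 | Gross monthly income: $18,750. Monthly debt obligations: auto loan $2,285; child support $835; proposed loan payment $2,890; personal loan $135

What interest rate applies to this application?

Credit score 749 ≥ 655; Total monthly debts = (2,285 + 835 + 2,890 + 135) = 6,145. DTI: 6,145 ÷ 18,750 = 32.8%, within the 36% cap
LTV: 440,100 ÷ 539,000 = 81.7%, within 95% cap
Row: 749 falls in 720+. Column: 81.7% falls in 75.01–83%. Rate = 9.775%.

9.775%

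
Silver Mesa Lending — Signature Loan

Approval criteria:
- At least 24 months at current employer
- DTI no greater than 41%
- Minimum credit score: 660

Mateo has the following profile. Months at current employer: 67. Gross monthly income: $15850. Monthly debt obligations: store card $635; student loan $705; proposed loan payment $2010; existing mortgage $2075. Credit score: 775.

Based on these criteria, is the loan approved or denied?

Employment 67 ≥ 24 months
Total monthly debts = (635 + 705 + 2,010 + 2,075) = 5,425. Debt-to-income = 5,425/15,850 = 34.2% — meets 41% limit
Credit score 775 ≥ 660 (meets)
All criteria satisfied.

Approved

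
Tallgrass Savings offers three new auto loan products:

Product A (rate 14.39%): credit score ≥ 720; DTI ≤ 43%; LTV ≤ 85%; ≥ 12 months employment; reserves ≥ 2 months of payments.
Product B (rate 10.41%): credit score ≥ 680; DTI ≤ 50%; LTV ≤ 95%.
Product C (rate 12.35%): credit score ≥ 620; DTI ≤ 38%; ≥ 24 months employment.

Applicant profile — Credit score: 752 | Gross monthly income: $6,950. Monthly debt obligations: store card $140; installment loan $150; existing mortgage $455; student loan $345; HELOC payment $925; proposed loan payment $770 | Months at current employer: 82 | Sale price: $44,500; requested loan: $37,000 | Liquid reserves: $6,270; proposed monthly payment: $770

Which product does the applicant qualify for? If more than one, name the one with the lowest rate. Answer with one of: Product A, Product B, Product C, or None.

Total debts = (140 + 150 + 455 + 345 + 925 + 770) = 2,785; DTI = 2,785/6,950 = 40.1%.
LTV = 37,000/44,500 = 83.1%.
Reserves = 6,270/770 = 8.1 months.
Product A: score 752 ≥ 720; DTI 40.1% ≤ 43%; LTV 83.1% ≤ 85%; employment 82 ≥ 12 mo; reserves 8.1 ≥ 2 mo → qualifies.
Product B: score 752 ≥ 680; DTI 40.1% ≤ 50%; LTV 83.1% ≤ 95% → qualifies.
Product C: score 752 ≥ 620; DTI 40.1% > 38%; employment 82 ≥ 24 mo → does not qualify.
Qualifying: Product A, Product B. Lowest rate is 10.41% → Product B.

Product B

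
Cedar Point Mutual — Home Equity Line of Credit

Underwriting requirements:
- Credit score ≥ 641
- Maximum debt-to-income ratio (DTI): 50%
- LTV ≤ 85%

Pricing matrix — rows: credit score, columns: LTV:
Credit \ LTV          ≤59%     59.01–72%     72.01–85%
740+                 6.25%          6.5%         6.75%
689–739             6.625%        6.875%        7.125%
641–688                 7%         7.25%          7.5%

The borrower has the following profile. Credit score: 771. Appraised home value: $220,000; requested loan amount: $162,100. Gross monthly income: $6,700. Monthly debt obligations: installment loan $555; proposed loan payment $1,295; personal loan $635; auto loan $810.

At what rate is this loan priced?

Credit score 771 ≥ 641; Total monthly debts = (555 + 1,295 + 635 + 810) = 3,295. DTI = 3,295/6,700 = 49.2% ≤ 50%
LTV: 162,100 ÷ 220,000 = 73.7%, within 85% cap
Score 771 is in the 740+ band; LTV 73.7% is in the 72.01–85% band → 6.75%.

6.75%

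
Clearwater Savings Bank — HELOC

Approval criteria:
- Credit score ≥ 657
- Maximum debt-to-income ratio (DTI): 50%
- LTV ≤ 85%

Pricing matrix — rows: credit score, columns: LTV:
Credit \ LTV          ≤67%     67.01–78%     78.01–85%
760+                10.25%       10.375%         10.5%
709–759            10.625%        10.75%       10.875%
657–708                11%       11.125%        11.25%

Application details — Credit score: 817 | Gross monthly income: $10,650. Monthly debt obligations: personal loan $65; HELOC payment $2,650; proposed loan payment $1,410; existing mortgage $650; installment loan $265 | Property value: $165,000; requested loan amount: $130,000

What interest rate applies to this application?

Credit score 817 ≥ 657; Total monthly debts = (65 + 2,650 + 1,410 + 650 + 265) = 5,040. DTI = 5,040/10,650 = 47.3% ≤ 50%
LTV: 130,000 ÷ 165,000 = 78.8%, within 85% cap
Credit 817 → row 760+; LTV 78.8% → column 78.01–85%. Grid cell → 10.5%.

10.5%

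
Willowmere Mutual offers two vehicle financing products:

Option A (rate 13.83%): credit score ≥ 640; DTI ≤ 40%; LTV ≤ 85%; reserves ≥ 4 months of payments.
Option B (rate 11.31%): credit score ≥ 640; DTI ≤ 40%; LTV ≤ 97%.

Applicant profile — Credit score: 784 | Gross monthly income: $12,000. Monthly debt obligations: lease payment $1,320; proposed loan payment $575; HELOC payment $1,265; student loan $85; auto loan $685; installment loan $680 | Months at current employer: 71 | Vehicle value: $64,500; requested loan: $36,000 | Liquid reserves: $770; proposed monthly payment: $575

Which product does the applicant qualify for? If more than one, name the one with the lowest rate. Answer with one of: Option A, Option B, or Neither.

Option B

Total debts = (1,320 + 575 + 1,265 + 85 + 685 + 680) = 4,610; DTI = 4,610/12,000 = 38.4%.
LTV = 36,000/64,500 = 55.8%.
Reserves = 770/575 = 1.3 months.
Option A: score 784 ≥ 640; DTI 38.4% ≤ 40%; LTV 55.8% ≤ 85%; reserves 1.3 < 4 mo → does not qualify.
Option B: score 784 ≥ 640; DTI 38.4% ≤ 40%; LTV 55.8% ≤ 97% → qualifies.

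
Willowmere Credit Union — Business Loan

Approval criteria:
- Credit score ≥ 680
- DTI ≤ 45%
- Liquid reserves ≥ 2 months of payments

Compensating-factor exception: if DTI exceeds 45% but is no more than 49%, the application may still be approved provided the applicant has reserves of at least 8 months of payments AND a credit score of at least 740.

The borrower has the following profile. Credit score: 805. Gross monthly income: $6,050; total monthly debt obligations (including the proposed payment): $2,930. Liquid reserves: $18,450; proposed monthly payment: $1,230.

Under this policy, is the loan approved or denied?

Credit score 805 ≥ 680 (meets base)
DTI = 2,930/6,050 = 48.4% > 45% — standard DTI limit exceeded.
Reserves: 18,450 ÷ 1,230 = 15.0 months (meets 2-month minimum)
DTI 48.4% is within the 45%–49% exception band; checking compensating factors.
Reserves 15.0 ≥ 8 months; credit score 805 ≥ 740.
Both override conditions satisfied; DTI exception granted.

Approved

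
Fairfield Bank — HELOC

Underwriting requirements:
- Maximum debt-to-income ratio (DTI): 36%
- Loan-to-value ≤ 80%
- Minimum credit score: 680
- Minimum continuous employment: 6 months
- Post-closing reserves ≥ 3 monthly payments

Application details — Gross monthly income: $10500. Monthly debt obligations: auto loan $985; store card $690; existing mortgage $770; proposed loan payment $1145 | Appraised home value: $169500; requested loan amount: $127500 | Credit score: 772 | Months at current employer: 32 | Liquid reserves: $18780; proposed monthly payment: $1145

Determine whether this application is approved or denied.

Approved

Total monthly debts = (985 + 690 + 770 + 1,145) = 3,590. DTI: 3,590 ÷ 10,500 = 34.2%, within the 36% cap
LTV: 127,500 ÷ 169,500 = 75.2%, within 80% cap
Credit score 772 ≥ 680 (meets)
Employment 32 ≥ 6 months
Liquid reserves cover 18,780/1,145 = 16.4 months — ≥ 3 required
All criteria satisfied.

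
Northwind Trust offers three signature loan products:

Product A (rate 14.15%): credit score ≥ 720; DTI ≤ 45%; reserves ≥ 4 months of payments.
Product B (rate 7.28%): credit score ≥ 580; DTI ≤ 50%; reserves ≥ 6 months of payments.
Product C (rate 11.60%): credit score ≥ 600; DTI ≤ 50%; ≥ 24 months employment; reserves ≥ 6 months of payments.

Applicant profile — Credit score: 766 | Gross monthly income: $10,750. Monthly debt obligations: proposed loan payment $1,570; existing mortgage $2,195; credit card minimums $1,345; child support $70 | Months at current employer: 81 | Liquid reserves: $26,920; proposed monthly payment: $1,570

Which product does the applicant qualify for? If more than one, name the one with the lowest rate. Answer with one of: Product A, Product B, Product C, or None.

Product B

Total debts = (1,570 + 2,195 + 1,345 + 70) = 5,180; DTI = 5,180/10,750 = 48.2%.
Reserves = 26,920/1,570 = 17.1 months.
Product A: score 766 ≥ 720; DTI 48.2% > 45%; reserves 17.1 ≥ 4 mo → does not qualify.
Product B: score 766 ≥ 580; DTI 48.2% ≤ 50%; reserves 17.1 ≥ 6 mo → qualifies.
Product C: score 766 ≥ 600; DTI 48.2% ≤ 50%; employment 81 ≥ 24 mo; reserves 17.1 ≥ 6 mo → qualifies.
Qualifying: Product B, Product C. Lowest rate is 7.28% → Product B.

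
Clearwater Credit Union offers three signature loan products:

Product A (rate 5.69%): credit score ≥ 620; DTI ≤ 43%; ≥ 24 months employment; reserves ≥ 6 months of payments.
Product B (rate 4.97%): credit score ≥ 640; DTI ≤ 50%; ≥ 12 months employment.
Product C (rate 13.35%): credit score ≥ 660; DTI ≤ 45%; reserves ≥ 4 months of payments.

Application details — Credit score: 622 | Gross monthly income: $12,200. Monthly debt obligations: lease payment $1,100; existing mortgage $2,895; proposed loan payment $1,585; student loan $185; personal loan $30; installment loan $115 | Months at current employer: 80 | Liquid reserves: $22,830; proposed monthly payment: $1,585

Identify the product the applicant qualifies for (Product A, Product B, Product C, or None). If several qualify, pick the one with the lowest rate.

None

Total debts = (1,100 + 2,895 + 1,585 + 185 + 30 + 115) = 5,910; DTI = 5,910/12,200 = 48.4%.
Reserves = 22,830/1,585 = 14.4 months.
Product A: score 622 ≥ 620; DTI 48.4% > 43%; employment 80 ≥ 24 mo; reserves 14.4 ≥ 6 mo → does not qualify.
Product B: score 622 < 640; DTI 48.4% ≤ 50%; employment 80 ≥ 12 mo → does not qualify.
Product C: score 622 < 660; DTI 48.4% > 45%; reserves 14.4 ≥ 4 mo → does not qualify.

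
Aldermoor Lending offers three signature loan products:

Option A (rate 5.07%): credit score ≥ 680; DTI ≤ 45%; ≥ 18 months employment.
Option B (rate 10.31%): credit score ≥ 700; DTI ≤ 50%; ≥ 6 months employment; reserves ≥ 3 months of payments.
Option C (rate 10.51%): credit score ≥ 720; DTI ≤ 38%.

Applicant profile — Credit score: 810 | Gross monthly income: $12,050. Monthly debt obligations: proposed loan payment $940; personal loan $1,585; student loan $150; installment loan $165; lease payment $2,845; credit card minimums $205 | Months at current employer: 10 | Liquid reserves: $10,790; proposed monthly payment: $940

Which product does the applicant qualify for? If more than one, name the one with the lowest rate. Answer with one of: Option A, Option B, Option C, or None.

Total debts = (940 + 1,585 + 150 + 165 + 2,845 + 205) = 5,890; DTI = 5,890/12,050 = 48.9%.
Reserves = 10,790/940 = 11.5 months.
Option A: score 810 ≥ 680; DTI 48.9% > 45%; employment 10 < 18 mo → does not qualify.
Option B: score 810 ≥ 700; DTI 48.9% ≤ 50%; employment 10 ≥ 6 mo; reserves 11.5 ≥ 3 mo → qualifies.
Option C: score 810 ≥ 720; DTI 48.9% > 38% → does not qualify.

Option B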